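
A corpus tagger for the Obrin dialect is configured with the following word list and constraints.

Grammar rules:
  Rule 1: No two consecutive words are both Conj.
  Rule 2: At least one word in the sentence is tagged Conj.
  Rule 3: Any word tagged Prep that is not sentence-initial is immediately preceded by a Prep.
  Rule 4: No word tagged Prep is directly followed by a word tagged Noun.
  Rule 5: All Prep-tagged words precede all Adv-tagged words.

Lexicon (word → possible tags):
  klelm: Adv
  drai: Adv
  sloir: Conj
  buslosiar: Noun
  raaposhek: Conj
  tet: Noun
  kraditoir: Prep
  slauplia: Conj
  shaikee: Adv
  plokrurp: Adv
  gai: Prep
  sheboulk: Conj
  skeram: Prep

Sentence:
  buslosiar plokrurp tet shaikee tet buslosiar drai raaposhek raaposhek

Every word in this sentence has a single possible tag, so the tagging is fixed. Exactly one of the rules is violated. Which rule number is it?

1

Fixed tagging: Noun Adv Noun Adv Noun Noun Adv Conj Conj.
Checking each rule: R1 violated, R2 holds, R3 holds, R4 holds, R5 holds.
Only rule 1 fails.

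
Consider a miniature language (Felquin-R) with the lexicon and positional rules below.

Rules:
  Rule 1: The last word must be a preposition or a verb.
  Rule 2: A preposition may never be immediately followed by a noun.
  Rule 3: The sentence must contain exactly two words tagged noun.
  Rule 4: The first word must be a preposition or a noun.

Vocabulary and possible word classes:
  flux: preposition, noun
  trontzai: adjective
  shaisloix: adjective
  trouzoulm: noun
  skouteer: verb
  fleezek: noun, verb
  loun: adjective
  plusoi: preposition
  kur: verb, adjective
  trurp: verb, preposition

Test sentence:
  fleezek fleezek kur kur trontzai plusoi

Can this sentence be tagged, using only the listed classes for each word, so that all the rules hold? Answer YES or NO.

YES

Candidates per position — 1:fleezek {noun,verb}; 2:fleezek {noun,verb}; 3:kur {verb,adjective}; 4:kur {verb,adjective}; 5:trontzai {adjective}; 6:plusoi {preposition}.
One satisfying assignment: noun noun adjective verb adjective preposition.
Checking: rule 1 holds; rule 2 holds; rule 3 holds; rule 4 holds.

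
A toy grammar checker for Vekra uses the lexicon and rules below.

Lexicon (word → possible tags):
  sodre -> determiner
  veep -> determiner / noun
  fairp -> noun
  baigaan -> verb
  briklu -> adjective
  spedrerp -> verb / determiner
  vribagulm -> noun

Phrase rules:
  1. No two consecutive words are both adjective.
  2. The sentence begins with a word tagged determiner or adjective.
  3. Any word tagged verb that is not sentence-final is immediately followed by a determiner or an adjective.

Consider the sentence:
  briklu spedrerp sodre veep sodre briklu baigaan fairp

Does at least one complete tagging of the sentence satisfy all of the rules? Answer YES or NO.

NO

Candidates per position — 1:briklu {adjective}; 2:spedrerp {verb,determiner}; 3:sodre {determiner}; 4:veep {determiner,noun}; 5:sodre {determiner}; 6:briklu {adjective}; 7:baigaan {verb}; 8:fairp {noun}.
Rule 3 cannot be satisfied by any choice of tags from the lexicon.
So there is no consistent tagging.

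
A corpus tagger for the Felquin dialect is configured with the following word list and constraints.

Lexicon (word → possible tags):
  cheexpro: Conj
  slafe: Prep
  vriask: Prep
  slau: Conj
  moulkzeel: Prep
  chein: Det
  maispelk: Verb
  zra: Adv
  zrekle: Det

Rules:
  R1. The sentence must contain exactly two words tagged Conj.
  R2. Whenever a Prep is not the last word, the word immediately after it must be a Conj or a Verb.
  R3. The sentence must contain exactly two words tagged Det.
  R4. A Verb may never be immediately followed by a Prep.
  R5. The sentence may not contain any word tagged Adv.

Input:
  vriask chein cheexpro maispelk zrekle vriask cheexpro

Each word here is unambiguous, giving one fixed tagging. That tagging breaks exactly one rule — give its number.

2

Fixed tagging: Prep Det Conj Verb Det Prep Conj.
Rule check: R1 ✓, R2 ✗, R3 ✓, R4 ✓, R5 ✓.
Only rule 2 fails.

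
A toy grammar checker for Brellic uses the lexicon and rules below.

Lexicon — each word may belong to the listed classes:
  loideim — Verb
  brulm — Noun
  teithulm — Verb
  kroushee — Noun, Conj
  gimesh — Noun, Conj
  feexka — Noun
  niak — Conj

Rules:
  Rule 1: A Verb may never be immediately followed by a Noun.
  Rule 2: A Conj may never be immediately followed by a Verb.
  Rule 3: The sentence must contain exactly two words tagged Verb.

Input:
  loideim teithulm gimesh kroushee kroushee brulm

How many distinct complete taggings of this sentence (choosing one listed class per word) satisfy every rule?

4

Candidates per position — 1:loideim {Verb}; 2:teithulm {Verb}; 3:gimesh {Noun,Conj}; 4:kroushee {Noun,Conj}; 5:kroushee {Noun,Conj}; 6:brulm {Noun}.
There are 8 candidate sequences in total.
The sequences that satisfy every rule: Verb Verb Conj Noun Noun Noun; Verb Verb Conj Noun Conj Noun; Verb Verb Conj Conj Noun Noun; Verb Verb Conj Conj Conj Noun.
Count = 4.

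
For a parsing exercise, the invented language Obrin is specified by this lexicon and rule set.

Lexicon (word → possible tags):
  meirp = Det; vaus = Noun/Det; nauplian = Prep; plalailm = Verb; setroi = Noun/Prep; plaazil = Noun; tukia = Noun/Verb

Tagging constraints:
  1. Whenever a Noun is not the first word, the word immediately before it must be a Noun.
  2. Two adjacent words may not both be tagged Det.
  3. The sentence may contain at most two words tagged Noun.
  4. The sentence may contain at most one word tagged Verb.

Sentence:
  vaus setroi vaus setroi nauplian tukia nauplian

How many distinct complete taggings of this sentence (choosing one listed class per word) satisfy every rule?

3

Candidates per position — 1:vaus {Noun,Det}; 2:setroi {Noun,Prep}; 3:vaus {Noun,Det}; 4:setroi {Noun,Prep}; 5:nauplian {Prep}; 6:tukia {Noun,Verb}; 7:nauplian {Prep}.
There are 32 candidate sequences in total.
The sequences that satisfy every rule: Noun Noun Det Prep Prep Verb Prep; Noun Prep Det Prep Prep Verb Prep; Det Prep Det Prep Prep Verb Prep.
Count = 3.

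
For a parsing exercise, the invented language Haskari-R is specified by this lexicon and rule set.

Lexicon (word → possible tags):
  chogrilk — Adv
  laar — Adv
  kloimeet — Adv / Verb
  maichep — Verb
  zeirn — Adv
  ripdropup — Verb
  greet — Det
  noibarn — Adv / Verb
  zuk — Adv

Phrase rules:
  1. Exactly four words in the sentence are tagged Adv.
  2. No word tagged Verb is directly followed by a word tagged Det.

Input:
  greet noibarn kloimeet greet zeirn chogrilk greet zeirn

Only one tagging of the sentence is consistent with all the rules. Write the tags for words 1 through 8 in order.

Det Verb Adv Det Adv Adv Det Adv

Candidates per position — 1:greet {Det}; 2:noibarn {Adv,Verb}; 3:kloimeet {Adv,Verb}; 4:greet {Det}; 5:zeirn {Adv}; 6:chogrilk {Adv}; 7:greet {Det}; 8:zeirn {Adv}.
Word 3 cannot be Verb — rule 2 would then fail for every completion. It is Adv.
Word 2 cannot be Adv — rule 1 would then fail for every completion. It is Verb.
The unique satisfying tagging is: Det Verb Adv Det Adv Adv Det Adv.
Check: rule 1 holds; rule 2 holds.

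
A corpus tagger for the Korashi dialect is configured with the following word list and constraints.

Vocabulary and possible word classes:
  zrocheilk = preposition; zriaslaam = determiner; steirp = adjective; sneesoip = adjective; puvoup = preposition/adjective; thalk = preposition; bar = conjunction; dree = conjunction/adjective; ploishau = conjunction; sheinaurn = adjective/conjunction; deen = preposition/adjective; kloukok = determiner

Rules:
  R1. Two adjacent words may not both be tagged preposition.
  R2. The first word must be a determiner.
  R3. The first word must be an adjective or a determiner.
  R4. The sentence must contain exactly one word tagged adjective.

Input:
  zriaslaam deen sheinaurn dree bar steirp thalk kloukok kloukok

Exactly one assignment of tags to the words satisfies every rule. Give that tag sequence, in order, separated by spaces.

Candidates per position — 1:zriaslaam {determiner}; 2:deen {preposition,adjective}; 3:sheinaurn {adjective,conjunction}; 4:dree {conjunction,adjective}; 5:bar {conjunction}; 6:steirp {adjective}; 7:thalk {preposition}; 8:kloukok {determiner}; 9:kloukok {determiner}.
Position 2: adjective is ruled out by rule 4; that leaves preposition.
Position 3: adjective is ruled out by rule 4; that leaves conjunction.
Position 4: adjective is ruled out by rule 4; that leaves conjunction.
The only consistent sequence is: determiner preposition conjunction conjunction conjunction adjective preposition determiner determiner.
Checking: rule 1 ✓; rule 2 ✓; rule 3 ✓; rule 4 ✓.

determiner preposition conjunction conjunction conjunction adjective preposition determiner determiner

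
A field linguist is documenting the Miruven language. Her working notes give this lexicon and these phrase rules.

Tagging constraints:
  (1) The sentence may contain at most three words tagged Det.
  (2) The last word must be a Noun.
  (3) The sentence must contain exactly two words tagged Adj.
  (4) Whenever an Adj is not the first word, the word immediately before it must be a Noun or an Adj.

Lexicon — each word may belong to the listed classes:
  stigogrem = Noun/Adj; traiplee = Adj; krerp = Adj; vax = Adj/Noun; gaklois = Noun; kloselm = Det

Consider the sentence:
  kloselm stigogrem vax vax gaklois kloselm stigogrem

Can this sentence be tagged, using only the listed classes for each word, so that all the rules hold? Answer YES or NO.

YES

Candidates per position — 1:kloselm {Det}; 2:stigogrem {Noun,Adj}; 3:vax {Adj,Noun}; 4:vax {Adj,Noun}; 5:gaklois {Noun}; 6:kloselm {Det}; 7:stigogrem {Noun,Adj}.
One satisfying assignment: Det Noun Adj Adj Noun Det Noun.
Rule-by-rule: rule 1 satisfied; rule 2 satisfied; rule 3 satisfied; rule 4 satisfied.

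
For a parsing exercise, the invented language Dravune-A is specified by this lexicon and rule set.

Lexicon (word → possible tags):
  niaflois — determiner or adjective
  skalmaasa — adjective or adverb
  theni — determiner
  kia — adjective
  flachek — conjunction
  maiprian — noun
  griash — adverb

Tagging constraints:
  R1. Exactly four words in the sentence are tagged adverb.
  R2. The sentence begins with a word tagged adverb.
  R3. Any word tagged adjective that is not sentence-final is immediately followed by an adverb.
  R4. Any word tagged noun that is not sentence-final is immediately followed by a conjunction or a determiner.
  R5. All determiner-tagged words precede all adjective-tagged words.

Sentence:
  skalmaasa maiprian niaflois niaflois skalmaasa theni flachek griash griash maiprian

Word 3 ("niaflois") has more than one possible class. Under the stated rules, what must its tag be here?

Candidates per position — 1:skalmaasa {adjective,adverb}; 2:maiprian {noun}; 3:niaflois {determiner,adjective}; 4:niaflois {determiner,adjective}; 5:skalmaasa {adjective,adverb}; 6:theni {determiner}; 7:flachek {conjunction}; 8:griash {adverb}; 9:griash {adverb}; 10:maiprian {noun}.
At position 1, choosing adjective makes rule 1 impossible to satisfy; hence adverb.
At position 3, choosing adjective makes rule 3 impossible to satisfy; hence determiner.
At position 4, choosing adjective makes rule 5 impossible to satisfy; hence determiner.
At position 5, choosing adjective makes rule 1 impossible to satisfy; hence adverb.
The only consistent sequence is: adverb noun determiner determiner adverb determiner conjunction adverb adverb noun.
Check: rule 1 ✓; rule 2 ✓; rule 3 ✓; rule 4 ✓; rule 5 ✓.

determiner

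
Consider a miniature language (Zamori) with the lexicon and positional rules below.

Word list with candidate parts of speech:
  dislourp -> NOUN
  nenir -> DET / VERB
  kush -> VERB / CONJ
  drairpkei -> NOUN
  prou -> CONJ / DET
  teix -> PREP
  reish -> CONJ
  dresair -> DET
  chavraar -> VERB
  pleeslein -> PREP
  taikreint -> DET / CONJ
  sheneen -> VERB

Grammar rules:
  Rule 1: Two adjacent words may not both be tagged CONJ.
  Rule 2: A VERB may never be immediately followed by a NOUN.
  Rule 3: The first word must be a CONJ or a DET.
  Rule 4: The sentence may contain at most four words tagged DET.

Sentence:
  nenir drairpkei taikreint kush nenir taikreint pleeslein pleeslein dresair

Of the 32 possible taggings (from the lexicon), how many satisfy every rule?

Candidates per position — 1:nenir {DET,VERB}; 2:drairpkei {NOUN}; 3:taikreint {DET,CONJ}; 4:kush {VERB,CONJ}; 5:nenir {DET,VERB}; 6:taikreint {DET,CONJ}; 7:pleeslein {PREP}; 8:pleeslein {PREP}; 9:dresair {DET}.
There are 32 candidate sequences in total.
Checking each against the rules leaves 10 sequences.
Count = 10.

10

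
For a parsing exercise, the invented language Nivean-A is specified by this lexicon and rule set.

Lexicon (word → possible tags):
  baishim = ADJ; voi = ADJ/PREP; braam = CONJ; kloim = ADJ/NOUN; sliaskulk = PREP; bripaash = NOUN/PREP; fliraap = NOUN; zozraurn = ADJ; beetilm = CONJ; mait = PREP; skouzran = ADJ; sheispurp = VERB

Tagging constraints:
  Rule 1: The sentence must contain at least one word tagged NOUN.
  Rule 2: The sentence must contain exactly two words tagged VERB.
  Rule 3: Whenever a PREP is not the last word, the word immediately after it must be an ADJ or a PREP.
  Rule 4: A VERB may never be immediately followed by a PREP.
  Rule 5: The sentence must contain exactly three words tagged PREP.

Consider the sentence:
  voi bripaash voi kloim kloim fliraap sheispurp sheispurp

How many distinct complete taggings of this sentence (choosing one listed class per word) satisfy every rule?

2

Candidates per position — 1:voi {ADJ,PREP}; 2:bripaash {NOUN,PREP}; 3:voi {ADJ,PREP}; 4:kloim {ADJ,NOUN}; 5:kloim {ADJ,NOUN}; 6:fliraap {NOUN}; 7:sheispurp {VERB}; 8:sheispurp {VERB}.
There are 32 candidate sequences in total.
The sequences that satisfy every rule: PREP PREP PREP ADJ ADJ NOUN VERB VERB; PREP PREP PREP ADJ NOUN NOUN VERB VERB.
Count = 2.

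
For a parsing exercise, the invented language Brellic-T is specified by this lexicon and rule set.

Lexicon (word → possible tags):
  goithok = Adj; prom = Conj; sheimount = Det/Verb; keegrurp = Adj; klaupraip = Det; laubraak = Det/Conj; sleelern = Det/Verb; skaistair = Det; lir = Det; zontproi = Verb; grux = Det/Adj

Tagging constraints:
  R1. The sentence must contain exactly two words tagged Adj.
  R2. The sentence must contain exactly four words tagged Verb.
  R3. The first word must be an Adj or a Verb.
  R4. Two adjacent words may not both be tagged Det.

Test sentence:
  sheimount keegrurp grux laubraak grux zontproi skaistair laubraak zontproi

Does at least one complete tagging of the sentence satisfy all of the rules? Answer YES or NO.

Candidates per position — 1:sheimount {Det,Verb}; 2:keegrurp {Adj}; 3:grux {Det,Adj}; 4:laubraak {Det,Conj}; 5:grux {Det,Adj}; 6:zontproi {Verb}; 7:skaistair {Det}; 8:laubraak {Det,Conj}; 9:zontproi {Verb}.
Rule 2 cannot be satisfied by any choice of tags from the lexicon.
So there is no consistent tagging.

NO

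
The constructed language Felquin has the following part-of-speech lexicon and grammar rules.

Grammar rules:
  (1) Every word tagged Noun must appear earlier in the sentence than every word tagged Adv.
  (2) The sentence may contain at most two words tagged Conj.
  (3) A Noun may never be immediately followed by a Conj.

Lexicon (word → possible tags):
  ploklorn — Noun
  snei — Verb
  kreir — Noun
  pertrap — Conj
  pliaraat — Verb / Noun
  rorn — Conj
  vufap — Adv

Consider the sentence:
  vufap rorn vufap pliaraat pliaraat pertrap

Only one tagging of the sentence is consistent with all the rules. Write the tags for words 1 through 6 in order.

Adv Conj Adv Verb Verb Conj

Candidates per position — 1:vufap {Adv}; 2:rorn {Conj}; 3:vufap {Adv}; 4:pliaraat {Verb,Noun}; 5:pliaraat {Verb,Noun}; 6:pertrap {Conj}.
If word 4 were Noun, no tagging could satisfy rule 1; so word 4 is Verb.
If word 5 were Noun, no tagging could satisfy rule 1; so word 5 is Verb.
The only consistent sequence is: Adv Conj Adv Verb Verb Conj.
Verifying each rule — rule 1 satisfied; rule 2 satisfied; rule 3 satisfied.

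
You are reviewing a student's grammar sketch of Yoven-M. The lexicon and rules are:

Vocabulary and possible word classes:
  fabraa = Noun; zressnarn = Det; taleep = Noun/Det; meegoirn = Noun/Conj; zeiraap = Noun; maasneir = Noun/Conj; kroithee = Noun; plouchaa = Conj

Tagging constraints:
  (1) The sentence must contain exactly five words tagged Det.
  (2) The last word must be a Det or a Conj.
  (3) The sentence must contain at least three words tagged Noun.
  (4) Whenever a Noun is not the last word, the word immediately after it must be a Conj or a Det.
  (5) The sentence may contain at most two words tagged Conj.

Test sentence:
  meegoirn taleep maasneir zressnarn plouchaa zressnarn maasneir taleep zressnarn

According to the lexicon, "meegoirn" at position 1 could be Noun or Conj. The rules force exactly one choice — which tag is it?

Candidates per position — 1:meegoirn {Noun,Conj}; 2:taleep {Noun,Det}; 3:maasneir {Noun,Conj}; 4:zressnarn {Det}; 5:plouchaa {Conj}; 6:zressnarn {Det}; 7:maasneir {Noun,Conj}; 8:taleep {Noun,Det}; 9:zressnarn {Det}.
If word 2 were Noun, no tagging could satisfy rule 1; so word 2 is Det.
If word 8 were Noun, no tagging could satisfy rule 1; so word 8 is Det.
If word 1 were Conj, no tagging could satisfy rule 3; so word 1 is Noun.
If word 3 were Conj, no tagging could satisfy rule 3; so word 3 is Noun.
If word 7 were Conj, no tagging could satisfy rule 3; so word 7 is Noun.
That leaves exactly one tagging: Noun Det Noun Det Conj Det Noun Det Det.
Checking: rule 1 ok; rule 2 ok; rule 3 ok; rule 4 ok; rule 5 ok.

Noun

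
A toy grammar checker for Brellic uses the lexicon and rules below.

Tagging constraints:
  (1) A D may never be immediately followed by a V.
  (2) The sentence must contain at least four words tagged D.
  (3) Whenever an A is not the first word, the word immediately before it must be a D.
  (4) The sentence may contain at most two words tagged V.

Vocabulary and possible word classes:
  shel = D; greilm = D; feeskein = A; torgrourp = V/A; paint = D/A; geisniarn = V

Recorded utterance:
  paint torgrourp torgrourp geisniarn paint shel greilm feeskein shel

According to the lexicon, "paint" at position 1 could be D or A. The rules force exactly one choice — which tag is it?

Candidates per position — 1:paint {D,A}; 2:torgrourp {V,A}; 3:torgrourp {V,A}; 4:geisniarn {V}; 5:paint {D,A}; 6:shel {D}; 7:greilm {D}; 8:feeskein {A}; 9:shel {D}.
Position 3: tagging it A would leave rule 3 unsatisfiable, so it must be V.
Position 5: tagging it A would leave rule 3 unsatisfiable, so it must be D.
Position 2: tagging it V would leave rule 4 unsatisfiable, so it must be A.
Position 1: tagging it A would leave rule 3 unsatisfiable, so it must be D.
The unique satisfying tagging is: D A V V D D D A D.
Check: rule 1 holds; rule 2 holds; rule 3 holds; rule 4 holds.

D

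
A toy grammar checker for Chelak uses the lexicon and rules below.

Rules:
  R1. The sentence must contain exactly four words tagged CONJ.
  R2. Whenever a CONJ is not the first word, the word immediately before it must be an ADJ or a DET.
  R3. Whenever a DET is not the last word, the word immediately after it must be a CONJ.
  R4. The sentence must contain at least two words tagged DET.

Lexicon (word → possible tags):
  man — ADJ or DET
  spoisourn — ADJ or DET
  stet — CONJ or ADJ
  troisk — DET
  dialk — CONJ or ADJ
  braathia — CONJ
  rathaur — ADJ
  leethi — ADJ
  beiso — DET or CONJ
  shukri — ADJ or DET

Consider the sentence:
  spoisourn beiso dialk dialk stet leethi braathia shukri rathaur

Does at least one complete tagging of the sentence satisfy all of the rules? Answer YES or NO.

Candidates per position — 1:spoisourn {ADJ,DET}; 2:beiso {DET,CONJ}; 3:dialk {CONJ,ADJ}; 4:dialk {CONJ,ADJ}; 5:stet {CONJ,ADJ}; 6:leethi {ADJ}; 7:braathia {CONJ}; 8:shukri {ADJ,DET}; 9:rathaur {ADJ}.
Every candidate sequence violates at least one rule; no consistent tagging exists.

NO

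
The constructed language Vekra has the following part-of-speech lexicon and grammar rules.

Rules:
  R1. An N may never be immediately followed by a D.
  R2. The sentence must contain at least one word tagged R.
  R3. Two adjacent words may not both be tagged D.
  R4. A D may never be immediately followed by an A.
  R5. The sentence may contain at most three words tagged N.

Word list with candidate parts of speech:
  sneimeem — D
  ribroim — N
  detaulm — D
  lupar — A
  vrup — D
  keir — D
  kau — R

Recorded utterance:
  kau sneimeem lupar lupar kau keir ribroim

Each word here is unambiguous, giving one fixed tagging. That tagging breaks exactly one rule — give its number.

4

Fixed tagging: R D A A R D N.
Rule check: R1 ok, R2 ok, R3 ok, R4 fails, R5 ok.
Only rule 4 fails.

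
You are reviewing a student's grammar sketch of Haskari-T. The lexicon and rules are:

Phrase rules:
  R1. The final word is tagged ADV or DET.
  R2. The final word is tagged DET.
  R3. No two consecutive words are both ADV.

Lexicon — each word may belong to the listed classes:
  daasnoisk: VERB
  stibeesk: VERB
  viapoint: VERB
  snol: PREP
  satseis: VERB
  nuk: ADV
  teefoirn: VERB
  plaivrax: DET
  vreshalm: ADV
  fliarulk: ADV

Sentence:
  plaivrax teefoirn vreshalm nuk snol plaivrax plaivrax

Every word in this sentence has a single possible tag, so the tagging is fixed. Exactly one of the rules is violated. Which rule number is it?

3

Fixed tagging: DET VERB ADV ADV PREP DET DET.
Checking each rule: R1 pass, R2 pass, R3 fail.
Only rule 3 fails.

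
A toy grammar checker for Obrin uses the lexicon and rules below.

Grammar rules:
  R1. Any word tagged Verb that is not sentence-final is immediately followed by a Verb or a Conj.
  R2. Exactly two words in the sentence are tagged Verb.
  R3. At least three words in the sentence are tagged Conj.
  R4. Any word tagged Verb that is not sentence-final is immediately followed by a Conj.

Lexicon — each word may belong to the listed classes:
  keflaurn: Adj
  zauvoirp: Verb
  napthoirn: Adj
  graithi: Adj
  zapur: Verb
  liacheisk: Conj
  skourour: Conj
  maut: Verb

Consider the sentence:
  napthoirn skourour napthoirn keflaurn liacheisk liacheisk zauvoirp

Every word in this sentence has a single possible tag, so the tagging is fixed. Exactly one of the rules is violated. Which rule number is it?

Fixed tagging: Adj Conj Adj Adj Conj Conj Verb.
Applying the rules: R1 pass, R2 fail, R3 pass, R4 pass.
Only rule 2 fails.

2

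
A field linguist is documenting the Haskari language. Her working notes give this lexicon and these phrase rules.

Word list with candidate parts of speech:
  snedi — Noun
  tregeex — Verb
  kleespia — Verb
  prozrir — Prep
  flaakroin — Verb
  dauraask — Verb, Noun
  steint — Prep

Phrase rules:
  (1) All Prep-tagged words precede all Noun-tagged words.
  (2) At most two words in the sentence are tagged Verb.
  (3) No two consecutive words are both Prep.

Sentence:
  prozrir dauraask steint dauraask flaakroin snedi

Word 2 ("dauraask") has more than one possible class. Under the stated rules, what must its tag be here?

Verb

Candidates per position — 1:prozrir {Prep}; 2:dauraask {Verb,Noun}; 3:steint {Prep}; 4:dauraask {Verb,Noun}; 5:flaakroin {Verb}; 6:snedi {Noun}.
Word 2 cannot be Noun — rule 1 would then fail for every completion. It is Verb.
Word 4 cannot be Verb — rule 2 would then fail for every completion. It is Noun.
The only consistent sequence is: Prep Verb Prep Noun Verb Noun.
Verifying each rule — rule 1 holds; rule 2 holds; rule 3 holds.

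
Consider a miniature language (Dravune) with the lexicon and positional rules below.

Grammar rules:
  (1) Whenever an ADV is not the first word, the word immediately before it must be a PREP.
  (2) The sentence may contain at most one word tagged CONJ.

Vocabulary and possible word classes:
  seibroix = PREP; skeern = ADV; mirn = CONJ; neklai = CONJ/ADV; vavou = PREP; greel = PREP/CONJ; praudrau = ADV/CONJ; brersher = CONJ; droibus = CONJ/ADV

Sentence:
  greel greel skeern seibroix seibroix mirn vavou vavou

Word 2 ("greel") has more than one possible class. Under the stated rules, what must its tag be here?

PREP

Candidates per position — 1:greel {PREP,CONJ}; 2:greel {PREP,CONJ}; 3:skeern {ADV}; 4:seibroix {PREP}; 5:seibroix {PREP}; 6:mirn {CONJ}; 7:vavou {PREP}; 8:vavou {PREP}.
At position 1, choosing CONJ makes rule 2 impossible to satisfy; hence PREP.
At position 2, choosing CONJ makes rule 1 impossible to satisfy; hence PREP.
The unique satisfying tagging is: PREP PREP ADV PREP PREP CONJ PREP PREP.
Rule-by-rule: rule 1 satisfied; rule 2 satisfied.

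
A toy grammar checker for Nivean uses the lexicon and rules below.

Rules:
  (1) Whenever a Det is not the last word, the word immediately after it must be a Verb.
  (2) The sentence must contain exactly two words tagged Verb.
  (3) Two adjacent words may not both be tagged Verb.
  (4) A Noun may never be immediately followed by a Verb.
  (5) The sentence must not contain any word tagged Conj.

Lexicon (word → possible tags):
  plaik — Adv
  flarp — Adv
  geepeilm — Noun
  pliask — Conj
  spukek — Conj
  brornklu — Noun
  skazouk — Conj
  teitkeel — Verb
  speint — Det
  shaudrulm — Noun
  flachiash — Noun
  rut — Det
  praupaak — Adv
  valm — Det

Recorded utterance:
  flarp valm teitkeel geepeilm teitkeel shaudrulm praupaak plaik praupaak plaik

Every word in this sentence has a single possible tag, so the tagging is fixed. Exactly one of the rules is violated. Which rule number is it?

4

Fixed tagging: Adv Det Verb Noun Verb Noun Adv Adv Adv Adv.
Applying the rules: R1 pass, R2 pass, R3 pass, R4 fail, R5 pass.
Only rule 4 fails.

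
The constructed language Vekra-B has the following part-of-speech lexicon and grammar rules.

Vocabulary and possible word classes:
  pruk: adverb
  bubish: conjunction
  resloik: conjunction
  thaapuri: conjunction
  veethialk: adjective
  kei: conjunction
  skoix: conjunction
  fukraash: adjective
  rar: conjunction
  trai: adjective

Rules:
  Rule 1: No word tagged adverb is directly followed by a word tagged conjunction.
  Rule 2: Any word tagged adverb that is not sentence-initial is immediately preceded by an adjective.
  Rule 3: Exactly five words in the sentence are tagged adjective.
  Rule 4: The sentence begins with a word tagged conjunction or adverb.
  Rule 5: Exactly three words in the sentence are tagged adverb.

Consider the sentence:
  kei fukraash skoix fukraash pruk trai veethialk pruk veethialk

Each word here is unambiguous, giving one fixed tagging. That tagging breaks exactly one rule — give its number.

5

Fixed tagging: conjunction adjective conjunction adjective adverb adjective adjective adverb adjective.
Rule check: R1 ok, R2 ok, R3 ok, R4 ok, R5 fails.
Only rule 5 fails.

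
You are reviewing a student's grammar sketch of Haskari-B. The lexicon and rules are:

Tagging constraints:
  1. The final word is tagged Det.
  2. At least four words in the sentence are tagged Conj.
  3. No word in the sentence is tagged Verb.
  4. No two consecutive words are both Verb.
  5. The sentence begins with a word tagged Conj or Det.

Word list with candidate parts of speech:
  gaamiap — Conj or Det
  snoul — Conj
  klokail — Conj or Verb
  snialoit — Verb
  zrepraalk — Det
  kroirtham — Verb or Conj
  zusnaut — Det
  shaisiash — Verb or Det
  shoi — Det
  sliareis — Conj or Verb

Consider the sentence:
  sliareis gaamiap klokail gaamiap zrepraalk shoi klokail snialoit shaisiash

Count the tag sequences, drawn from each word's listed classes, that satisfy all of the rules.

Candidates per position — 1:sliareis {Conj,Verb}; 2:gaamiap {Conj,Det}; 3:klokail {Conj,Verb}; 4:gaamiap {Conj,Det}; 5:zrepraalk {Det}; 6:shoi {Det}; 7:klokail {Conj,Verb}; 8:snialoit {Verb}; 9:shaisiash {Verb,Det}.
There are 64 candidate sequences in total.
Rule 3 cannot be satisfied by any choice of tags from the lexicon.
So there is no consistent tagging.
Count = 0.

0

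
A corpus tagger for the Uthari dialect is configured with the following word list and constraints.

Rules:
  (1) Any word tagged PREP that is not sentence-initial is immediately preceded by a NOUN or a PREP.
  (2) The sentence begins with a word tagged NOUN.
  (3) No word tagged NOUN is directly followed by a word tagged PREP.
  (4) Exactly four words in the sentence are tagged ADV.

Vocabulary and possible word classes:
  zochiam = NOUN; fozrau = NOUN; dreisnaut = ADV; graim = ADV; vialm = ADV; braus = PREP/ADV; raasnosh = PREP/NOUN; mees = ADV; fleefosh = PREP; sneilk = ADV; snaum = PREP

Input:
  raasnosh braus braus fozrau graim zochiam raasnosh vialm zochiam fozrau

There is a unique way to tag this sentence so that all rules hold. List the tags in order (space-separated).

Candidates per position — 1:raasnosh {PREP,NOUN}; 2:braus {PREP,ADV}; 3:braus {PREP,ADV}; 4:fozrau {NOUN}; 5:graim {ADV}; 6:zochiam {NOUN}; 7:raasnosh {PREP,NOUN}; 8:vialm {ADV}; 9:zochiam {NOUN}; 10:fozrau {NOUN}.
Word 1 cannot be PREP — rule 2 would then fail for every completion. It is NOUN.
Word 2 cannot be PREP — rule 3 would then fail for every completion. It is ADV.
Word 3 cannot be PREP — rule 1 would then fail for every completion. It is ADV.
Word 7 cannot be PREP — rule 3 would then fail for every completion. It is NOUN.
The unique satisfying tagging is: NOUN ADV ADV NOUN ADV NOUN NOUN ADV NOUN NOUN.
Check: rule 1 satisfied; rule 2 satisfied; rule 3 satisfied; rule 4 satisfied.

NOUN ADV ADV NOUN ADV NOUN NOUN ADV NOUN NOUN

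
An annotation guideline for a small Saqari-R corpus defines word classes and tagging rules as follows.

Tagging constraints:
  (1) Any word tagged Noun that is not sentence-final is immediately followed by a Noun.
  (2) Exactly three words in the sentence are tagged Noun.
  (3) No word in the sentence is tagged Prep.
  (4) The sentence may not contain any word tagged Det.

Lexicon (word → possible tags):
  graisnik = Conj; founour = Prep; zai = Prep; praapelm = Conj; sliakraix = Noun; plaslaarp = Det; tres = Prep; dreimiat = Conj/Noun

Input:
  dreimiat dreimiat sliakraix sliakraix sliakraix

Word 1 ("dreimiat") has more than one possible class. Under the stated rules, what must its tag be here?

Conj

Candidates per position — 1:dreimiat {Conj,Noun}; 2:dreimiat {Conj,Noun}; 3:sliakraix {Noun}; 4:sliakraix {Noun}; 5:sliakraix {Noun}.
At position 1, choosing Noun makes rule 2 impossible to satisfy; hence Conj.
At position 2, choosing Noun makes rule 2 impossible to satisfy; hence Conj.
So the tagging must be: Conj Conj Noun Noun Noun.
Checking: rule 1 ✓; rule 2 ✓; rule 3 ✓; rule 4 ✓.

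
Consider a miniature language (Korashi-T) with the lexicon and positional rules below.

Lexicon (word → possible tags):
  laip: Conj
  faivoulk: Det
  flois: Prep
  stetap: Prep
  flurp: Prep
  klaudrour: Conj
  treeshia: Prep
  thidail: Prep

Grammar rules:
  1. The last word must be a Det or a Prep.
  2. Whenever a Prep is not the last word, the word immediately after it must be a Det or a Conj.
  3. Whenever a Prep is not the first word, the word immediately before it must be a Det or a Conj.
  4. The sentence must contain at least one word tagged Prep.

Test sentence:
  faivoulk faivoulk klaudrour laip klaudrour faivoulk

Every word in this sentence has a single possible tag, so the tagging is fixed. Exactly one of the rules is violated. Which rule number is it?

4

Fixed tagging: Det Det Conj Conj Conj Det.
Applying the rules: R1 pass, R2 pass, R3 pass, R4 fail.
Only rule 4 fails.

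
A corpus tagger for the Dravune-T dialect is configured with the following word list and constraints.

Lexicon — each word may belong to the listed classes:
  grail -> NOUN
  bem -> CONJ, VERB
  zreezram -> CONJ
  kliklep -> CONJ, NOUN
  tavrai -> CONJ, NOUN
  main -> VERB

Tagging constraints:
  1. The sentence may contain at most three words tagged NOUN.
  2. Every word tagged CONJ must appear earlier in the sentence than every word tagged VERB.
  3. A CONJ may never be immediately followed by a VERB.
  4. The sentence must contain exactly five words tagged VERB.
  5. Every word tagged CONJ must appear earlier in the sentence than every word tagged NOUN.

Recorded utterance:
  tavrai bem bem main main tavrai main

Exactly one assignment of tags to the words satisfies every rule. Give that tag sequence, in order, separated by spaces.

Candidates per position — 1:tavrai {CONJ,NOUN}; 2:bem {CONJ,VERB}; 3:bem {CONJ,VERB}; 4:main {VERB}; 5:main {VERB}; 6:tavrai {CONJ,NOUN}; 7:main {VERB}.
At position 1, choosing CONJ makes rule 3 impossible to satisfy; hence NOUN.
At position 2, choosing CONJ makes rule 3 impossible to satisfy; hence VERB.
At position 3, choosing CONJ makes rule 2 impossible to satisfy; hence VERB.
At position 6, choosing CONJ makes rule 2 impossible to satisfy; hence NOUN.
That leaves exactly one tagging: NOUN VERB VERB VERB VERB NOUN VERB.
Check: rule 1 holds; rule 2 holds; rule 3 holds; rule 4 holds; rule 5 holds.

NOUN VERB VERB VERB VERB NOUN VERB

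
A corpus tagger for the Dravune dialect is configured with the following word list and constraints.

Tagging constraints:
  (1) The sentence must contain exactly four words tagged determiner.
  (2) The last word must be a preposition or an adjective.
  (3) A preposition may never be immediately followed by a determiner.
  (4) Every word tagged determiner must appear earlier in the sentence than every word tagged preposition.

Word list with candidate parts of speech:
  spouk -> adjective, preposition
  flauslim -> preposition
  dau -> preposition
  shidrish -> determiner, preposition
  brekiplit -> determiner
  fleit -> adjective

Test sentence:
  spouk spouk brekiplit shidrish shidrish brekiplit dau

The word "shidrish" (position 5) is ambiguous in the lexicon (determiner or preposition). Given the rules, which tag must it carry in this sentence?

determiner

Candidates per position — 1:spouk {adjective,preposition}; 2:spouk {adjective,preposition}; 3:brekiplit {determiner}; 4:shidrish {determiner,preposition}; 5:shidrish {determiner,preposition}; 6:brekiplit {determiner}; 7:dau {preposition}.
Position 1: tagging it preposition would leave rule 4 unsatisfiable, so it must be adjective.
Position 2: tagging it preposition would leave rule 3 unsatisfiable, so it must be adjective.
Position 4: tagging it preposition would leave rule 1 unsatisfiable, so it must be determiner.
Position 5: tagging it preposition would leave rule 1 unsatisfiable, so it must be determiner.
The only consistent sequence is: adjective adjective determiner determiner determiner determiner preposition.
Check: rule 1 ✓; rule 2 ✓; rule 3 ✓; rule 4 ✓.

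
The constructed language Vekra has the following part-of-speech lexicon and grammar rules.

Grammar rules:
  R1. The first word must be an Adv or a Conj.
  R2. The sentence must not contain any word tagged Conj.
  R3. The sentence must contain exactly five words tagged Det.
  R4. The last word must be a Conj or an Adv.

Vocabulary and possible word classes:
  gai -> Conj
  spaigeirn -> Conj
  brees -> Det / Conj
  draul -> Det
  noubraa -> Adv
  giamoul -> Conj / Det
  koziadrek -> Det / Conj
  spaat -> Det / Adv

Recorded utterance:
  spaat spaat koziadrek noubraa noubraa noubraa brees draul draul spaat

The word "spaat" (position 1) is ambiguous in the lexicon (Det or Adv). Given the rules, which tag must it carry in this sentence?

Candidates per position — 1:spaat {Det,Adv}; 2:spaat {Det,Adv}; 3:koziadrek {Det,Conj}; 4:noubraa {Adv}; 5:noubraa {Adv}; 6:noubraa {Adv}; 7:brees {Det,Conj}; 8:draul {Det}; 9:draul {Det}; 10:spaat {Det,Adv}.
Position 1: tagging it Det would leave rule 1 unsatisfiable, so it must be Adv.
Position 3: tagging it Conj would leave rule 2 unsatisfiable, so it must be Det.
Position 7: tagging it Conj would leave rule 2 unsatisfiable, so it must be Det.
Position 10: tagging it Det would leave rule 4 unsatisfiable, so it must be Adv.
Position 2: tagging it Adv would leave rule 3 unsatisfiable, so it must be Det.
The only consistent sequence is: Adv Det Det Adv Adv Adv Det Det Det Adv.
Checking: rule 1 ✓; rule 2 ✓; rule 3 ✓; rule 4 ✓.

Adv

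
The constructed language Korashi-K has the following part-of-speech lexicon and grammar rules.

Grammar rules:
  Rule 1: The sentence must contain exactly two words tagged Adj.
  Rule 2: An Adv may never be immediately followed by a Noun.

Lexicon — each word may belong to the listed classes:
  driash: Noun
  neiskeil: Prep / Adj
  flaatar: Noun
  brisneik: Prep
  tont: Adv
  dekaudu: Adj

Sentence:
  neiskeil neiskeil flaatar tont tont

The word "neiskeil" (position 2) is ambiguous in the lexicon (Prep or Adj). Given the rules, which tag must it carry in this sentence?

Candidates per position — 1:neiskeil {Prep,Adj}; 2:neiskeil {Prep,Adj}; 3:flaatar {Noun}; 4:tont {Adv}; 5:tont {Adv}.
At position 1, choosing Prep makes rule 1 impossible to satisfy; hence Adj.
At position 2, choosing Prep makes rule 1 impossible to satisfy; hence Adj.
The only consistent sequence is: Adj Adj Noun Adv Adv.
Rule-by-rule: rule 1 holds; rule 2 holds.

Adj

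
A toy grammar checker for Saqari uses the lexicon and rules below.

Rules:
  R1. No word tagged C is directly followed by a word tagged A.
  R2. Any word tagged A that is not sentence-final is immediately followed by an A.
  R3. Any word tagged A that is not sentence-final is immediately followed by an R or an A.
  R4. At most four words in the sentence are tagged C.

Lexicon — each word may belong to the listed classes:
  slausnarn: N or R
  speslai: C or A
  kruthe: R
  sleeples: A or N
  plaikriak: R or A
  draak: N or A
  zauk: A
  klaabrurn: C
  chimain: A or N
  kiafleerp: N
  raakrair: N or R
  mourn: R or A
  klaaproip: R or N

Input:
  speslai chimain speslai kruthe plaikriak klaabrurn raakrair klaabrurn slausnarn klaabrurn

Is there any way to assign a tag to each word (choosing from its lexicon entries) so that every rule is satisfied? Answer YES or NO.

Candidates per position — 1:speslai {C,A}; 2:chimain {A,N}; 3:speslai {C,A}; 4:kruthe {R}; 5:plaikriak {R,A}; 6:klaabrurn {C}; 7:raakrair {N,R}; 8:klaabrurn {C}; 9:slausnarn {N,R}; 10:klaabrurn {C}.
Every candidate sequence violates at least one rule; no consistent tagging exists.

NO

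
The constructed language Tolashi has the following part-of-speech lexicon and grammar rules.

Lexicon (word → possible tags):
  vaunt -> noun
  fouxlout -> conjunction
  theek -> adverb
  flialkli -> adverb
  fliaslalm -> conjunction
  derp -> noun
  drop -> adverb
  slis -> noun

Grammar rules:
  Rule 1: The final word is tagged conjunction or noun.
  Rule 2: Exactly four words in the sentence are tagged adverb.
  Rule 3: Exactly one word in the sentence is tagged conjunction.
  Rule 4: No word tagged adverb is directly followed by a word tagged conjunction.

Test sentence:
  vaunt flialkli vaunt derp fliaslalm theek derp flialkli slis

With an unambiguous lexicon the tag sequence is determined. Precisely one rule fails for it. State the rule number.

Fixed tagging: noun adverb noun noun conjunction adverb noun adverb noun.
Applying the rules: R1 ✓, R2 ✗, R3 ✓, R4 ✓.
Only rule 2 fails.

2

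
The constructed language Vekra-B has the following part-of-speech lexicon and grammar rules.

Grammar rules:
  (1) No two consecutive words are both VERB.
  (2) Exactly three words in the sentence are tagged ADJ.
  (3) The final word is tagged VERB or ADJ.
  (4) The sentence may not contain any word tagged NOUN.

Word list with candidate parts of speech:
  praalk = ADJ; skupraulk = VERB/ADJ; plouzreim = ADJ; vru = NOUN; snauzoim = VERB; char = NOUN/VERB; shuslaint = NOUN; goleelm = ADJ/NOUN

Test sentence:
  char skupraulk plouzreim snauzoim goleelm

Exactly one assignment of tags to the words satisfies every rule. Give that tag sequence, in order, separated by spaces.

VERB ADJ ADJ VERB ADJ

Candidates per position — 1:char {NOUN,VERB}; 2:skupraulk {VERB,ADJ}; 3:plouzreim {ADJ}; 4:snauzoim {VERB}; 5:goleelm {ADJ,NOUN}.
Position 1: tagging it NOUN would leave rule 4 unsatisfiable, so it must be VERB.
Position 2: tagging it VERB would leave rule 1 unsatisfiable, so it must be ADJ.
Position 5: tagging it NOUN would leave rule 2 unsatisfiable, so it must be ADJ.
The unique satisfying tagging is: VERB ADJ ADJ VERB ADJ.
Checking: rule 1 ok; rule 2 ok; rule 3 ok; rule 4 ok.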